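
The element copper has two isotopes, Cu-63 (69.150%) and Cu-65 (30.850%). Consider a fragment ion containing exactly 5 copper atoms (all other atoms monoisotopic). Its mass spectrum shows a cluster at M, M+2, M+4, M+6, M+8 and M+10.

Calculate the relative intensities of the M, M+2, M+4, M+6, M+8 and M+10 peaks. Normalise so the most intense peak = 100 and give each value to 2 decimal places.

Each Cu atom is independently Cu-63 (p = 0.69150) or Cu-65 (q = 0.30850); the cluster is the binomial expansion (p + q)^5.
P(M) = 0.69150^5 = 0.158111
P(M+2) = 5 × 0.69150^4 × 0.30850^1 = 0.352691
P(M+4) = 10 × 0.69150^3 × 0.30850^2 = 0.314693
P(M+6) = 10 × 0.69150^2 × 0.30850^3 = 0.140394
P(M+8) = 5 × 0.69150^1 × 0.30850^4 = 0.031317
P(M+10) = 0.30850^5 = 0.002794
The M+2 peak is largest (0.352691); scaling to 100 gives 44.83 : 100.00 : 89.23 : 39.81 : 8.88 : 0.79.

44.83 : 100.00 : 89.23 : 39.81 : 8.88 : 0.79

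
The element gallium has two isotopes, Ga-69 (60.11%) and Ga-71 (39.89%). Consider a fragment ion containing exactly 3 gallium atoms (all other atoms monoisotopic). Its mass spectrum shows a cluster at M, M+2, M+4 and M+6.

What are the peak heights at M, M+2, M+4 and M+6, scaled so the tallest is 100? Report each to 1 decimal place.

50.2 : 100.0 : 66.4 : 14.7

Expanding (0.6011 + 0.3989)^3:
P(M) = 0.6011^3 = 0.217190
P(M+2) = 3 × 0.6011^2 × 0.3989^1 = 0.432393
P(M+4) = 3 × 0.6011^1 × 0.3989^2 = 0.286943
P(M+6) = 0.3989^3 = 0.063473
The M+2 peak is largest (0.432393); scaling to 100 gives 50.2 : 100.0 : 66.4 : 14.7.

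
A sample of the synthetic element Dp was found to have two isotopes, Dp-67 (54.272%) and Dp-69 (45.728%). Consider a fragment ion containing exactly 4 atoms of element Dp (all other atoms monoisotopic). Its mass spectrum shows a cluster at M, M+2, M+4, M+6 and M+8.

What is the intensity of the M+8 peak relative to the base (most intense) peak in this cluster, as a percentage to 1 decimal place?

11.8%

(0.54272 + 0.45728)^4 gives M 0.0868, M+2 0.2924, M+4 0.3695, M+6 0.2076, M+8 0.0437; the largest is M+4.
P(M+4) = C(4,2) × 0.54272^2 × 0.45728^2 = 6 × 0.294545 × 0.209105 = 0.369545 (base)
P(M+8) = C(4,4) × 0.54272^0 × 0.45728^4 = 1 × 1.0000 × 0.0437249 = 0.043725
Relative intensity = 0.043725 / 0.369545 × 100 = 11.8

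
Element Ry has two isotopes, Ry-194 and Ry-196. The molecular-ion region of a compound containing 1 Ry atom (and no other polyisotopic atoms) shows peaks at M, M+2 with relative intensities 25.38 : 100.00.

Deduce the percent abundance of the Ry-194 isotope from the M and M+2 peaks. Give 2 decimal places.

Write p for the Ry-194 fraction. I(M+2)/I(M) = [C(1,1)·p^0·(1−p)] / p^1 = 1·(1−p)/p = 100.00/25.38 = 3.9401
(1−p)/p = 3.9401/1 = 3.9401  ⇒  p = 1/(1 + 3.9401) = 0.2024
Ry-194: 20.24%, Ry-196: 79.76%.

20.24%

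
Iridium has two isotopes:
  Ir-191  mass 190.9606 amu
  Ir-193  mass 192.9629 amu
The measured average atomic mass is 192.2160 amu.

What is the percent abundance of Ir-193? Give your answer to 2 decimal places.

Let x be the fractional abundance of Ir-191; then Ir-193 has abundance 1 − x.
190.9606·x + 192.9629·(1 − x) = 192.2160
(190.9606 − 192.9629)·x = 192.2160 − 192.9629
x = -0.7469 / -2.0023 = 0.37302 → 37.30% Ir-191, 62.70% Ir-193.

62.70%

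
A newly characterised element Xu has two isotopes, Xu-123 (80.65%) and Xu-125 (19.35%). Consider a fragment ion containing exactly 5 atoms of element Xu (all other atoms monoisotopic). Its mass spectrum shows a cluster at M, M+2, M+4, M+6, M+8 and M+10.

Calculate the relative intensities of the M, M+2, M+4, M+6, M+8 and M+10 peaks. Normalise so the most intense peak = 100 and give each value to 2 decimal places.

83.36 : 100.00 : 47.99 : 11.51 : 1.38 : 0.07

Each Xu atom is independently Xu-123 (p = 0.8065) or Xu-125 (q = 0.1935); the cluster is the binomial expansion (p + q)^5.
P(M) = 0.8065^5 = 0.341210
P(M+2) = 5 × 0.8065^4 × 0.1935^1 = 0.409325
P(M+4) = 10 × 0.8065^3 × 0.1935^2 = 0.196415
P(M+6) = 10 × 0.8065^2 × 0.1935^3 = 0.047125
P(M+8) = 5 × 0.8065^1 × 0.1935^4 = 0.005653
P(M+10) = 0.1935^5 = 0.000271
The M+2 peak is largest (0.409325); scaling to 100 gives 83.36 : 100.00 : 47.99 : 11.51 : 1.38 : 0.07.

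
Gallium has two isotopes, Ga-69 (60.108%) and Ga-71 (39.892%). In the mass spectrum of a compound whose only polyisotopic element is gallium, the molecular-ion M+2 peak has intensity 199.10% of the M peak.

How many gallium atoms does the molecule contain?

3

With n Ga atoms, P(M+2)/P(M) = C(n,1)·p^(n−1)q / p^n = n·q/p = n · 0.39892/0.60108.
n = 1.9910 × 0.60108/0.39892 = 3.00 ≈ 3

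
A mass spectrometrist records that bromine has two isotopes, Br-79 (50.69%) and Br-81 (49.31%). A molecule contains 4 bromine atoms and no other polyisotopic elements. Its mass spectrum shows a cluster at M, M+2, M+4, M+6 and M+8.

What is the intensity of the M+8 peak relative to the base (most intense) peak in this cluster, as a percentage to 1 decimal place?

Term probabilities: M 0.0660, M+2 0.2569, M+4 0.3749, M+6 0.2431, M+8 0.0591. Base peak = M+4.
P(M+4) = C(4,2) × 0.5069^2 × 0.4931^2 = 6 × 0.25694761 × 0.24314761 = 0.374857 (base)
P(M+8) = C(4,4) × 0.5069^0 × 0.4931^4 = 1 × 1.0000 × 0.05912076 = 0.059121
Relative intensity = 0.059121 / 0.374857 × 100 = 15.8

15.8%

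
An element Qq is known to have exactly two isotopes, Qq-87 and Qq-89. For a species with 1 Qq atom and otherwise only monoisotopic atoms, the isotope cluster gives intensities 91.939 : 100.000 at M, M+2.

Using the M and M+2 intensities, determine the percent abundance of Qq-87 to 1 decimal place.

Write p for the Qq-87 fraction. I(M+2)/I(M) = [C(1,1)·p^0·(1−p)] / p^1 = 1·(1−p)/p = 100.000/91.939 = 1.0877
(1−p)/p = 1.0877/1 = 1.0877  ⇒  p = 1/(1 + 1.0877) = 0.4790
Qq-87: 47.9%, Qq-89: 52.1%.

47.9%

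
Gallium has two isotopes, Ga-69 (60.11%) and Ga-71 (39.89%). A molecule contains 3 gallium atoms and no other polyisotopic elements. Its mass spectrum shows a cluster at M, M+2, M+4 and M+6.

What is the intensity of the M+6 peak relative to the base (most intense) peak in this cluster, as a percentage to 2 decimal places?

(0.6011 + 0.3989)^3 gives M 0.2172, M+2 0.4324, M+4 0.2869, M+6 0.0635; the largest is M+2.
P(M+2) = C(3,1) × 0.6011^2 × 0.3989^1 = 3 × 0.36132121 × 0.3989 = 0.432393 (base)
P(M+6) = C(3,3) × 0.6011^0 × 0.3989^3 = 1 × 1.0000 × 0.06347345 = 0.063473
Relative intensity = 0.063473 / 0.432393 × 100 = 14.68

14.68%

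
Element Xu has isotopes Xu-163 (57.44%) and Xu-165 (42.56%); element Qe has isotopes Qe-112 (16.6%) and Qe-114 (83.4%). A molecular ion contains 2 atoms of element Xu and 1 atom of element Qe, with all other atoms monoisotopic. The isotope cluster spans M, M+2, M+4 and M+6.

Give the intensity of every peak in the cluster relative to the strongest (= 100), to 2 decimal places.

Element Xu pattern (n=2): 0.32993536 : 0.48892928 : 0.18113536
Element Qe pattern (n=1): 0.1660 : 0.8340
Convolve the two distributions (both contribute in 2-u steps):
  M: 0.32993536×0.1660 = 0.054769
  M+2: 0.32993536×0.8340 + 0.48892928×0.1660 = 0.356328
  M+4: 0.48892928×0.8340 + 0.18113536×0.1660 = 0.437835
  M+6: 0.18113536×0.8340 = 0.151067
Scale to base peak (0.437835) = 100: 12.51 : 81.38 : 100.00 : 34.50

12.51 : 81.38 : 100.00 : 34.50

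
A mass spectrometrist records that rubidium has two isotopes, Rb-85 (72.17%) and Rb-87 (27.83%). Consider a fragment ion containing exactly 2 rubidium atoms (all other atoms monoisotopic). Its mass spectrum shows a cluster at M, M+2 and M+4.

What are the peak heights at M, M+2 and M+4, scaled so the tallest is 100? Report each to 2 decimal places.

100.00 : 77.12 : 14.87

The 2 Rb atoms are independent, so intensities follow the terms of (0.7217 + 0.2783)^2.
P(M) = 0.7217^2 = 0.520851
P(M+2) = 2 × 0.7217^1 × 0.2783^1 = 0.401698
P(M+4) = 0.2783^2 = 0.077451
The M peak is largest (0.520851); scaling to 100 gives 100.00 : 77.12 : 14.87.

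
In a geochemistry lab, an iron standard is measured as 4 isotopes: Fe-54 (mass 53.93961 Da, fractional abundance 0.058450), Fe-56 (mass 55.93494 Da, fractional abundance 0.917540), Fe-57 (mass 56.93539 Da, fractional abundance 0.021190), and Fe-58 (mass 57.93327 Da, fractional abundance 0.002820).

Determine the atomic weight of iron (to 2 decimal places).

55.85 Da

The abundance-weighted mean is 0.058450 × 53.93961 + 0.917540 × 55.93494 + 0.021190 × 56.93539 + 0.002820 × 57.93327
= 3.152770 + 51.322545 + 1.206461 + 0.163372 = 55.845148 Da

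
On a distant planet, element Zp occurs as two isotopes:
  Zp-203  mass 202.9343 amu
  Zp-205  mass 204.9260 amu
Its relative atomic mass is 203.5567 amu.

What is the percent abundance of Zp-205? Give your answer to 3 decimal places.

With x = fraction of Zp-203 (so Zp-205 is 1 − x):
202.9343·x + 204.9260·(1 − x) = 203.5567
(202.9343 − 204.9260)·x = 203.5567 − 204.9260
x = -1.3693 / -1.9917 = 0.68750 → 68.750% Zp-203, 31.250% Zp-205.

31.250%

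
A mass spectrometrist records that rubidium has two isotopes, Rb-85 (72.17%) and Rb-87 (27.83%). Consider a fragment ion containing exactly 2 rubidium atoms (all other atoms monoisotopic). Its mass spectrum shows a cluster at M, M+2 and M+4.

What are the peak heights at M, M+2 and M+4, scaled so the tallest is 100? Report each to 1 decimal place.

100.0 : 77.1 : 14.9

The 2 Rb atoms are independent, so intensities follow the terms of (0.7217 + 0.2783)^2.
P(M) = 0.7217^2 = 0.520851
P(M+2) = 2 × 0.7217^1 × 0.2783^1 = 0.401698
P(M+4) = 0.2783^2 = 0.077451
The M peak is largest (0.520851); scaling to 100 gives 100.0 : 77.1 : 14.9.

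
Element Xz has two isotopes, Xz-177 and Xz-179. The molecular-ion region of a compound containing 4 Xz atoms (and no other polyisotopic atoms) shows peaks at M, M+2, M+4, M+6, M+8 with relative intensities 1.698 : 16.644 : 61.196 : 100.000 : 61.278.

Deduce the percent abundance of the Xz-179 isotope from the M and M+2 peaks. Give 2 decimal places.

71.02%

Let p = fractional abundance of Xz-177. I(M+2)/I(M) = [C(4,1)·p^3·(1−p)] / p^4 = 4·(1−p)/p = 16.644/1.698 = 9.8021
(1−p)/p = 9.8021/4 = 2.4505  ⇒  p = 1/(1 + 2.4505) = 0.2898
Xz-177: 28.98%, Xz-179: 71.02%.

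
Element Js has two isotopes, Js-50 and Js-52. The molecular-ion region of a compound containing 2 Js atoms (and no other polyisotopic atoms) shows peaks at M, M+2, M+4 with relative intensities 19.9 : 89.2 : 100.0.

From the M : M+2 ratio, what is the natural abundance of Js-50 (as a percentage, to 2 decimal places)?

30.85%

Write p for the Js-50 fraction. I(M+2)/I(M) = [C(2,1)·p^1·(1−p)] / p^2 = 2·(1−p)/p = 89.2/19.9 = 4.4824
(1−p)/p = 4.4824/2 = 2.2412  ⇒  p = 1/(1 + 2.2412) = 0.3085
Js-50: 30.85%, Js-52: 69.15%.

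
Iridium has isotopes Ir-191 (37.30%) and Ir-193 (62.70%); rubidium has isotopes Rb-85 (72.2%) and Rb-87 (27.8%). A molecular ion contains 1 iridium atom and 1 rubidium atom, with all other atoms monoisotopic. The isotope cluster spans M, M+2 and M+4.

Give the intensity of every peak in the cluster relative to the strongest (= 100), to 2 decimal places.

Iridium pattern (n=1): 0.3730 : 0.6270
Rubidium pattern (n=1): 0.7220 : 0.2780
Convolve the two distributions (both contribute in 2-u steps):
  M: 0.3730×0.7220 = 0.269306
  M+2: 0.3730×0.2780 + 0.6270×0.7220 = 0.556388
  M+4: 0.6270×0.2780 = 0.174306
Scale to base peak (0.556388) = 100: 48.40 : 100.00 : 31.33

48.40 : 100.00 : 31.33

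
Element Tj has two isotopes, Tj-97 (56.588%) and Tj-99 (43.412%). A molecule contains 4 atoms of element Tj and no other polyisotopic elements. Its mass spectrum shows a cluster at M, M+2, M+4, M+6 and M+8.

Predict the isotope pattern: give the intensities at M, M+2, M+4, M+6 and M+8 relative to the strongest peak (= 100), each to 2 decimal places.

Expanding (0.56588 + 0.43412)^4:
P(M) = 0.56588^4 = 0.102541
P(M+2) = 4 × 0.56588^3 × 0.43412^1 = 0.314661
P(M+4) = 6 × 0.56588^2 × 0.43412^2 = 0.362092
P(M+6) = 4 × 0.56588^1 × 0.43412^3 = 0.185188
P(M+8) = 0.43412^4 = 0.035517
The M+4 peak is largest (0.362092); scaling to 100 gives 28.32 : 86.90 : 100.00 : 51.14 : 9.81.

28.32 : 86.90 : 100.00 : 51.14 : 9.81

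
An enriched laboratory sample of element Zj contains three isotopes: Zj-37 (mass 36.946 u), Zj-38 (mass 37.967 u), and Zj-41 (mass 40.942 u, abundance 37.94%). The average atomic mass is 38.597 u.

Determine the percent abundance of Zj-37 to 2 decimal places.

The remaining 62.06% is split between Zj-37 (fraction x) and Zj-38 (fraction 0.6206 − x).
Substituting: 36.946x + 37.967(0.6206 − x) = 23.0636052
(36.946 − 37.967)x = -0.498715  ⇒  x = 0.48846, y = 0.13214
Zj-37: 48.85%, Zj-38: 13.21%.

48.85%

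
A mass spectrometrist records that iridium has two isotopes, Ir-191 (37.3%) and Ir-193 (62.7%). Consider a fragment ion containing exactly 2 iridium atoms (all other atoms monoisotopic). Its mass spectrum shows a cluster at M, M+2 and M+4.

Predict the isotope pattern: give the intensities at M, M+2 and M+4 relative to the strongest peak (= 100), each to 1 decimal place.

29.7 : 100.0 : 84.0

Expanding (0.373 + 0.627)^2:
P(M) = 0.373^2 = 0.139129
P(M+2) = 2 × 0.373^1 × 0.627^1 = 0.467742
P(M+4) = 0.627^2 = 0.393129
The M+2 peak is largest (0.467742); scaling to 100 gives 29.7 : 100.0 : 84.0.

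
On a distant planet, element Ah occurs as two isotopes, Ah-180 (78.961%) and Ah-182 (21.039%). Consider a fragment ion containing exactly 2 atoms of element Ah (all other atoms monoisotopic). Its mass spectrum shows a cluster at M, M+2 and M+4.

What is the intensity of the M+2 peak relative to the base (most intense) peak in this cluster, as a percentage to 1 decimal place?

53.3%

(0.78961 + 0.21039)^2 gives M 0.6235, M+2 0.3323, M+4 0.0443; the largest is M.
P(M) = C(2,0) × 0.78961^2 × 0.21039^0 = 1 × 0.62348395 × 1.0000 = 0.623484 (base)
P(M+2) = C(2,1) × 0.78961^1 × 0.21039^1 = 2 × 0.78961 × 0.21039 = 0.332252
Relative intensity = 0.332252 / 0.623484 × 100 = 53.3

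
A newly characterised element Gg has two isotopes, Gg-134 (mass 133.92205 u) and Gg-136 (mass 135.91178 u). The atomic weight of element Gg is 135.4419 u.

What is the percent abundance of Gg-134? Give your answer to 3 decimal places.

Writing the weighted mean with unknown fraction x of Gg-134:
133.92205·x + 135.91178·(1 − x) = 135.4419
(133.92205 − 135.91178)·x = 135.4419 − 135.91178
x = -0.46988 / -1.98973 = 0.23615 → 23.615% Gg-134, 76.385% Gg-136.

23.615%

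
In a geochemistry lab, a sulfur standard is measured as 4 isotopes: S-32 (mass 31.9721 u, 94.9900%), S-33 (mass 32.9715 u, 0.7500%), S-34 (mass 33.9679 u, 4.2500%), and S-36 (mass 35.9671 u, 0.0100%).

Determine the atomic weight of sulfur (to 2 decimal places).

The abundance-weighted mean is 0.949900 × 31.9721 + 0.007500 × 32.9715 + 0.042500 × 33.9679 + 0.000100 × 35.9671
= 30.37030 + 0.24729 + 1.44364 + 0.00360 = 32.06483 u

32.06 u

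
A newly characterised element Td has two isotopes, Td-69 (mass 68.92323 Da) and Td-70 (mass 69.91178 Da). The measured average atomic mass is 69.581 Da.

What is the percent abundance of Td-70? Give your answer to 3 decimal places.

Let x be the fractional abundance of Td-69; then Td-70 has abundance 1 − x.
68.92323·x + 69.91178·(1 − x) = 69.581
(68.92323 − 69.91178)·x = 69.581 − 69.91178
x = -0.33078 / -0.98855 = 0.33461 → 33.461% Td-69, 66.539% Td-70.

66.539%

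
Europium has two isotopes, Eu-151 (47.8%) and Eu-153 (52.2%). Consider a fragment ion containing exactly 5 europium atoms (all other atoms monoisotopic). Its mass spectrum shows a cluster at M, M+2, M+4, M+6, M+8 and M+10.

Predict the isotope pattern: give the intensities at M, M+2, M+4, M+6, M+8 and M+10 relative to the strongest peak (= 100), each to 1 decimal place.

7.7 : 41.9 : 91.6 : 100.0 : 54.6 : 11.9

Each Eu atom is independently Eu-151 (p = 0.478) or Eu-153 (q = 0.522); the cluster is the binomial expansion (p + q)^5.
P(M) = 0.478^5 = 0.024954
P(M+2) = 5 × 0.478^4 × 0.522^1 = 0.136255
P(M+4) = 10 × 0.478^3 × 0.522^2 = 0.297594
P(M+6) = 10 × 0.478^2 × 0.522^3 = 0.324988
P(M+8) = 5 × 0.478^1 × 0.522^4 = 0.177452
P(M+10) = 0.522^5 = 0.038757
The M+6 peak is largest (0.324988); scaling to 100 gives 7.7 : 41.9 : 91.6 : 100.0 : 54.6 : 11.9.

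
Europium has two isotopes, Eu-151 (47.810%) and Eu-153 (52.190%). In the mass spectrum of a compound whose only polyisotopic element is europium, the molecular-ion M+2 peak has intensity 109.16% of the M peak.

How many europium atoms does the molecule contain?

With n Eu atoms, P(M+2)/P(M) = C(n,1)·p^(n−1)q / p^n = n·q/p = n · 0.52190/0.47810.
n = 1.0916 × 0.47810/0.52190 = 1.00 ≈ 1

1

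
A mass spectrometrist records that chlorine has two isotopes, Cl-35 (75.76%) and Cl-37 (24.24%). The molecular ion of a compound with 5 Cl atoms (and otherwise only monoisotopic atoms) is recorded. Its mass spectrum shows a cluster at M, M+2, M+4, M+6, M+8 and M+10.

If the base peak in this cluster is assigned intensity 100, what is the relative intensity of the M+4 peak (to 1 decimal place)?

Binomial terms of (0.7576 + 0.2424)^5: M 0.2496, M+2 0.3993, M+4 0.2555, M+6 0.0817, M+8 0.0131, M+10 0.0008 → M+2 is the base peak.
P(M+2) = C(5,1) × 0.7576^4 × 0.2424^1 = 5 × 0.32942751 × 0.2424 = 0.399266 (base)
P(M+4) = C(5,2) × 0.7576^3 × 0.2424^2 = 10 × 0.4348304 × 0.05875776 = 0.255497
Relative intensity = 0.255497 / 0.399266 × 100 = 64.0

64.0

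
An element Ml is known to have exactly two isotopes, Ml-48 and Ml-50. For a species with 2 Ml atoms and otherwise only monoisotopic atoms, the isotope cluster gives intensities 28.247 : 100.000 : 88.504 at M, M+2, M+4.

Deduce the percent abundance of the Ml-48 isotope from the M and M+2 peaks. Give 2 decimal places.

If p is the fraction of Ml that is Ml-48, then I(M+2)/I(M) = [C(2,1)·p^1·(1−p)] / p^2 = 2·(1−p)/p = 100.000/28.247 = 3.5402
(1−p)/p = 3.5402/2 = 1.7701  ⇒  p = 1/(1 + 1.7701) = 0.3610
Ml-48: 36.10%, Ml-50: 63.90%.

36.10%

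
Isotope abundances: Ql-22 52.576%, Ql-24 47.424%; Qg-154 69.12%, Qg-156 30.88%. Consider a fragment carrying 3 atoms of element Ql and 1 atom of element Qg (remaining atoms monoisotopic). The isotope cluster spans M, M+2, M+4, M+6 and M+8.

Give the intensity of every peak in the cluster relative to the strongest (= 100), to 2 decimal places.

27.40 : 86.38 : 100.00 : 49.99 : 8.98

Element Ql pattern (n=3): 0.14533246 : 0.39327335 : 0.35473591 : 0.10665827
Element Qg pattern (n=1): 0.6912 : 0.3088
Convolve the two distributions (both contribute in 2-u steps):
  M: 0.14533246×0.6912 = 0.100454
  M+2: 0.14533246×0.3088 + 0.39327335×0.6912 = 0.316709
  M+4: 0.39327335×0.3088 + 0.35473591×0.6912 = 0.366636
  M+6: 0.35473591×0.3088 + 0.10665827×0.6912 = 0.183265
  M+8: 0.10665827×0.3088 = 0.032936
Scale to base peak (0.366636) = 100: 27.40 : 86.38 : 100.00 : 49.99 : 8.98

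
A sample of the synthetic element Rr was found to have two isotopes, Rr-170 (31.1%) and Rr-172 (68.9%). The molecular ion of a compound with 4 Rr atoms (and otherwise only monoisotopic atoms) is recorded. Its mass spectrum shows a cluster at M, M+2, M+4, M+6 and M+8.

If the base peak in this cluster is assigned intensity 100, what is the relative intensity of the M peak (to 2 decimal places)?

Binomial terms of (0.311 + 0.689)^4: M 0.0094, M+2 0.0829, M+4 0.2755, M+6 0.4069, M+8 0.2254 → M+6 is the base peak.
P(M+6) = C(4,3) × 0.311^1 × 0.689^3 = 4 × 0.3110 × 0.32708277 = 0.406891 (base)
P(M) = C(4,0) × 0.311^4 × 0.689^0 = 1 × 0.00935495 × 1.0000 = 0.009355
Relative intensity = 0.009355 / 0.406891 × 100 = 2.30

2.30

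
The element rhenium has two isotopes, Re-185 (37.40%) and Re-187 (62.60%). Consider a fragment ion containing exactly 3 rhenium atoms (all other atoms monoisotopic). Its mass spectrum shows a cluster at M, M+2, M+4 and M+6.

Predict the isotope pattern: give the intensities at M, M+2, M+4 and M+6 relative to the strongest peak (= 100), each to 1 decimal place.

Each Re atom is independently Re-185 (p = 0.3740) or Re-187 (q = 0.6260); the cluster is the binomial expansion (p + q)^3.
P(M) = 0.3740^3 = 0.052314
P(M+2) = 3 × 0.3740^2 × 0.6260^1 = 0.262687
P(M+4) = 3 × 0.3740^1 × 0.6260^2 = 0.439685
P(M+6) = 0.6260^3 = 0.245314
The M+4 peak is largest (0.439685); scaling to 100 gives 11.9 : 59.7 : 100.0 : 55.8.

11.9 : 59.7 : 100.0 : 55.8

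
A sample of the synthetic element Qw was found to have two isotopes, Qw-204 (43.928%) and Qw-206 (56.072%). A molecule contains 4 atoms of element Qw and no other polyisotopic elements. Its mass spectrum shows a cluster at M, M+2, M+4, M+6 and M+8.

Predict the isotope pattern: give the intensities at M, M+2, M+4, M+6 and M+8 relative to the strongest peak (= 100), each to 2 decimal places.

10.23 : 52.23 : 100.00 : 85.10 : 27.16

The 4 Qw atoms are independent, so intensities follow the terms of (0.43928 + 0.56072)^4.
P(M) = 0.43928^4 = 0.037236
P(M+2) = 4 × 0.43928^3 × 0.56072^1 = 0.190121
P(M+4) = 6 × 0.43928^2 × 0.56072^2 = 0.364021
P(M+6) = 4 × 0.43928^1 × 0.56072^3 = 0.309770
P(M+8) = 0.56072^4 = 0.098852
The M+4 peak is largest (0.364021); scaling to 100 gives 10.23 : 52.23 : 100.00 : 85.10 : 27.16.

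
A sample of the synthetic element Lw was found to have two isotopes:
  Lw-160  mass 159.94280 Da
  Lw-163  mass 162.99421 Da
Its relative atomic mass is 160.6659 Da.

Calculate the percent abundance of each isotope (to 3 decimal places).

Lw-160: 76.303%, Lw-163: 23.697%

Writing the weighted mean with unknown fraction x of Lw-160:
159.94280·x + 162.99421·(1 − x) = 160.6659
(159.94280 − 162.99421)·x = 160.6659 − 162.99421
x = -2.32831 / -3.05141 = 0.76303 → 76.303% Lw-160, 23.697% Lw-163.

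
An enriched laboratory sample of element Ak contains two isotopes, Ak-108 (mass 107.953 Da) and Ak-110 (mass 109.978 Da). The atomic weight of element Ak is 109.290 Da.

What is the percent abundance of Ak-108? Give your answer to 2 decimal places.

33.98%

Let x be the fractional abundance of Ak-108; then Ak-110 has abundance 1 − x.
107.953·x + 109.978·(1 − x) = 109.290
(107.953 − 109.978)·x = 109.290 − 109.978
x = -0.688 / -2.025 = 0.33975 → 33.98% Ak-108, 66.02% Ak-110.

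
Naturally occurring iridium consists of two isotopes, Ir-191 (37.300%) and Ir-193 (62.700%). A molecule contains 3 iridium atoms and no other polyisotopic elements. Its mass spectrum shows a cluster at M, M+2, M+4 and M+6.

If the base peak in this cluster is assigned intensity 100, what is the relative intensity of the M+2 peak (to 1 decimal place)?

59.5

(0.37300 + 0.62700)^3 gives M 0.0519, M+2 0.2617, M+4 0.4399, M+6 0.2465; the largest is M+4.
P(M+4) = C(3,2) × 0.37300^1 × 0.62700^2 = 3 × 0.3730 × 0.393129 = 0.439911 (base)
P(M+2) = C(3,1) × 0.37300^2 × 0.62700^1 = 3 × 0.139129 × 0.6270 = 0.261702
Relative intensity = 0.261702 / 0.439911 × 100 = 59.5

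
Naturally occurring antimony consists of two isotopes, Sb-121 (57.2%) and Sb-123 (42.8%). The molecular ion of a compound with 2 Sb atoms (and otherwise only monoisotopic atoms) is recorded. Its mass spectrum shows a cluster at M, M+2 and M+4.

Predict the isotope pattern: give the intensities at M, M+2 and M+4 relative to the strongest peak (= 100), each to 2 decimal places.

The 2 Sb atoms are independent, so intensities follow the terms of (0.572 + 0.428)^2.
P(M) = 0.572^2 = 0.327184
P(M+2) = 2 × 0.572^1 × 0.428^1 = 0.489632
P(M+4) = 0.428^2 = 0.183184
The M+2 peak is largest (0.489632); scaling to 100 gives 66.82 : 100.00 : 37.41.

66.82 : 100.00 : 37.41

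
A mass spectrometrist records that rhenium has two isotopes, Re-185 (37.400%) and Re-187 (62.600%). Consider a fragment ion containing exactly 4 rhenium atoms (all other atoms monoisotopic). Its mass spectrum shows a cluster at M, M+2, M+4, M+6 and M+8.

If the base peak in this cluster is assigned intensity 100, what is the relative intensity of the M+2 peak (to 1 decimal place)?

35.7

Term probabilities: M 0.0196, M+2 0.1310, M+4 0.3289, M+6 0.3670, M+8 0.1536. Base peak = M+6.
P(M+6) = C(4,3) × 0.37400^1 × 0.62600^3 = 4 × 0.3740 × 0.24531438 = 0.366990 (base)
P(M+2) = C(4,1) × 0.37400^3 × 0.62600^1 = 4 × 0.05231362 × 0.6260 = 0.130993
Relative intensity = 0.130993 / 0.366990 × 100 = 35.7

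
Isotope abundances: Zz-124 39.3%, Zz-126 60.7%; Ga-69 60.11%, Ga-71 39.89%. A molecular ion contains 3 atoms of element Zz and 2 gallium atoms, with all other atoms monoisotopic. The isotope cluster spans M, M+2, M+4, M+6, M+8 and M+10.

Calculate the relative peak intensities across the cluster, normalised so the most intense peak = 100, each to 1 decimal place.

6.6 : 39.2 : 90.3 : 100.0 : 52.8 : 10.7

Element Zz pattern (n=3): 0.06069846 : 0.28125163 : 0.43440137 : 0.22364854
Gallium pattern (n=2): 0.36132121 : 0.47955758 : 0.15912121
Convolve the two distributions (both contribute in 2-u steps):
  M: 0.06069846×0.36132121 = 0.021932
  M+2: 0.06069846×0.47955758 + 0.28125163×0.36132121 = 0.130731
  M+4: 0.06069846×0.15912121 + 0.28125163×0.47955758 + 0.43440137×0.36132121 = 0.301493
  M+6: 0.28125163×0.15912121 + 0.43440137×0.47955758 + 0.22364854×0.36132121 = 0.333883
  M+8: 0.43440137×0.15912121 + 0.22364854×0.47955758 = 0.176375
  M+10: 0.22364854×0.15912121 = 0.035587
Scale to base peak (0.333883) = 100: 6.6 : 39.2 : 90.3 : 100.0 : 52.8 : 10.7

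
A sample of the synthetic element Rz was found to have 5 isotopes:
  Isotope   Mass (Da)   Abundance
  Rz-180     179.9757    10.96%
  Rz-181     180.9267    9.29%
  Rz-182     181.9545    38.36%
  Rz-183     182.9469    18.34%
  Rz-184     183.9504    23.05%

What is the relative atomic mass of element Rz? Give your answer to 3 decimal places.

Average mass = Σ (abundance × isotope mass) = 0.1096 × 179.9757 + 0.0929 × 180.9267 + 0.3836 × 181.9545 + 0.1834 × 182.9469 + 0.2305 × 183.9504
= 19.72534 + 16.80809 + 69.79775 + 33.55246 + 42.40057 = 182.28421 Da

182.284 Da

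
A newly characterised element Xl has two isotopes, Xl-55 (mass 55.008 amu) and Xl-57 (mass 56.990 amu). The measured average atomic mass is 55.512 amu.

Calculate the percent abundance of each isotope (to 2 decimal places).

Xl-55: 74.57%, Xl-57: 25.43%

With x = fraction of Xl-55 (so Xl-57 is 1 − x):
55.008·x + 56.990·(1 − x) = 55.512
(55.008 − 56.990)·x = 55.512 − 56.990
x = -1.478 / -1.982 = 0.74571 → 74.57% Xl-55, 25.43% Xl-57.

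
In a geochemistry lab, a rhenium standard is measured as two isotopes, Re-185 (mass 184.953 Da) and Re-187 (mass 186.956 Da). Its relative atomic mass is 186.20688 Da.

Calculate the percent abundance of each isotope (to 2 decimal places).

Let x be the fractional abundance of Re-185; then Re-187 has abundance 1 − x.
184.953·x + 186.956·(1 − x) = 186.20688
(184.953 − 186.956)·x = 186.20688 − 186.956
x = -0.74912 / -2.003 = 0.37400 → 37.40% Re-185, 62.60% Re-187.

Re-185: 37.40%, Re-187: 62.60%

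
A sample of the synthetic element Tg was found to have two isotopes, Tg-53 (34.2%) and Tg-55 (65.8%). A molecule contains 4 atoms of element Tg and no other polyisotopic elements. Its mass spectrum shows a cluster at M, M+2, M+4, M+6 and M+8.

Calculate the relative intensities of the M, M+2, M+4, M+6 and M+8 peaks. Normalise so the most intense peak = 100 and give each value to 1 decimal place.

The 4 Tg atoms are independent, so intensities follow the terms of (0.342 + 0.658)^4.
P(M) = 0.342^4 = 0.013681
P(M+2) = 4 × 0.342^3 × 0.658^1 = 0.105284
P(M+4) = 6 × 0.342^2 × 0.658^2 = 0.303847
P(M+6) = 4 × 0.342^1 × 0.658^3 = 0.389730
P(M+8) = 0.658^4 = 0.187458
The M+6 peak is largest (0.389730); scaling to 100 gives 3.5 : 27.0 : 78.0 : 100.0 : 48.1.

3.5 : 27.0 : 78.0 : 100.0 : 48.1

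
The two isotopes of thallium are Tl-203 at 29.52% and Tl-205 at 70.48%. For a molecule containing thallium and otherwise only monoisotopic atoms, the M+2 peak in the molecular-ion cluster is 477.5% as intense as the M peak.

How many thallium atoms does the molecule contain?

The M+2/M ratio from n Tl atoms is n · q/p = n · 0.7048/0.2952.
n = 4.775 × 0.2952/0.7048 = 2.00 ≈ 2

2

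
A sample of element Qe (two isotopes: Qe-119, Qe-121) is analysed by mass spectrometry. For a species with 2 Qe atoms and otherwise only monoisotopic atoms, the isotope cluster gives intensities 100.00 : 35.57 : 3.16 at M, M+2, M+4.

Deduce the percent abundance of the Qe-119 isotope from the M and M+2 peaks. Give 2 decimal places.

84.90%

If p is the fraction of Qe that is Qe-119, then I(M+2)/I(M) = [C(2,1)·p^1·(1−p)] / p^2 = 2·(1−p)/p = 35.57/100.00 = 0.3557
(1−p)/p = 0.3557/2 = 0.1779  ⇒  p = 1/(1 + 0.1779) = 0.8490
Qe-119: 84.90%, Qe-121: 15.10%.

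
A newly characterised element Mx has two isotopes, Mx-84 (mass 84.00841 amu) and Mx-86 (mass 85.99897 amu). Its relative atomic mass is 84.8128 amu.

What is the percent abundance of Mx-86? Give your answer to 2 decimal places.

Let x be the fractional abundance of Mx-84; then Mx-86 has abundance 1 − x.
84.00841·x + 85.99897·(1 − x) = 84.8128
(84.00841 − 85.99897)·x = 84.8128 − 85.99897
x = -1.18617 / -1.99056 = 0.59590 → 59.59% Mx-84, 40.41% Mx-86.

40.41%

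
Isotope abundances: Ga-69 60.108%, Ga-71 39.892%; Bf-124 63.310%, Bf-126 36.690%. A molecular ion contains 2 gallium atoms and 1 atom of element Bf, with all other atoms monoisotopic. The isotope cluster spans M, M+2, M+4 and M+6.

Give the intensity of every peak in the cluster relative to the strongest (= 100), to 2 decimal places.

Gallium pattern (n=2): 0.36129717 : 0.47956567 : 0.15913717
Element Bf pattern (n=1): 0.6331 : 0.3669
Convolve the two distributions (both contribute in 2-u steps):
  M: 0.36129717×0.6331 = 0.228737
  M+2: 0.36129717×0.3669 + 0.47956567×0.6331 = 0.436173
  M+4: 0.47956567×0.3669 + 0.15913717×0.6331 = 0.276702
  M+6: 0.15913717×0.3669 = 0.058387
Scale to base peak (0.436173) = 100: 52.44 : 100.00 : 63.44 : 13.39

52.44 : 100.00 : 63.44 : 13.39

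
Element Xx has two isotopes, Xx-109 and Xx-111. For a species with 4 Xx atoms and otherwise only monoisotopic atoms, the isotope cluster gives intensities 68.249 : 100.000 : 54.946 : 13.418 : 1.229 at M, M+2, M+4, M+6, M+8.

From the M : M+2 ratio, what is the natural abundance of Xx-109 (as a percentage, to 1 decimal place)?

Write p for the Xx-109 fraction. I(M+2)/I(M) = [C(4,1)·p^3·(1−p)] / p^4 = 4·(1−p)/p = 100.000/68.249 = 1.4652
(1−p)/p = 1.4652/4 = 0.3663  ⇒  p = 1/(1 + 0.3663) = 0.7319
Xx-109: 73.2%, Xx-111: 26.8%.

73.2%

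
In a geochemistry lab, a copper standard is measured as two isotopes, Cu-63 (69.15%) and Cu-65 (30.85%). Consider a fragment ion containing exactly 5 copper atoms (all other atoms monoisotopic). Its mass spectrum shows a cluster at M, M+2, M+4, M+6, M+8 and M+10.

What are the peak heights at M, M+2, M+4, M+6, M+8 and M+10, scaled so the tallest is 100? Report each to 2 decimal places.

44.83 : 100.00 : 89.23 : 39.81 : 8.88 : 0.79

The 5 Cu atoms are independent, so intensities follow the terms of (0.6915 + 0.3085)^5.
P(M) = 0.6915^5 = 0.158111
P(M+2) = 5 × 0.6915^4 × 0.3085^1 = 0.352691
P(M+4) = 10 × 0.6915^3 × 0.3085^2 = 0.314693
P(M+6) = 10 × 0.6915^2 × 0.3085^3 = 0.140394
P(M+8) = 5 × 0.6915^1 × 0.3085^4 = 0.031317
P(M+10) = 0.3085^5 = 0.002794
The M+2 peak is largest (0.352691); scaling to 100 gives 44.83 : 100.00 : 89.23 : 39.81 : 8.88 : 0.79.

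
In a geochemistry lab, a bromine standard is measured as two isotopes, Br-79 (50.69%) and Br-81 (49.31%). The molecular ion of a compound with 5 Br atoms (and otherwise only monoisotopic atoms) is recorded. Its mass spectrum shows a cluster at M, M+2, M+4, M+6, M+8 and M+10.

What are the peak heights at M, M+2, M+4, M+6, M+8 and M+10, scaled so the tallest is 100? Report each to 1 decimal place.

Expanding (0.5069 + 0.4931)^5:
P(M) = 0.5069^5 = 0.033467
P(M+2) = 5 × 0.5069^4 × 0.4931^1 = 0.162777
P(M+4) = 10 × 0.5069^3 × 0.4931^2 = 0.316692
P(M+6) = 10 × 0.5069^2 × 0.4931^3 = 0.308070
P(M+8) = 5 × 0.5069^1 × 0.4931^4 = 0.149842
P(M+10) = 0.4931^5 = 0.029152
The M+4 peak is largest (0.316692); scaling to 100 gives 10.6 : 51.4 : 100.0 : 97.3 : 47.3 : 9.2.

10.6 : 51.4 : 100.0 : 97.3 : 47.3 : 9.2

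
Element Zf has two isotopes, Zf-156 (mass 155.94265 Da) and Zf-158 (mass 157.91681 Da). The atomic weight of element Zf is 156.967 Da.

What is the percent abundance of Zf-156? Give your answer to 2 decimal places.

48.11%

Let x be the fractional abundance of Zf-156; then Zf-158 has abundance 1 − x.
155.94265·x + 157.91681·(1 − x) = 156.967
(155.94265 − 157.91681)·x = 156.967 − 157.91681
x = -0.94981 / -1.97416 = 0.48112 → 48.11% Zf-156, 51.89% Zf-158.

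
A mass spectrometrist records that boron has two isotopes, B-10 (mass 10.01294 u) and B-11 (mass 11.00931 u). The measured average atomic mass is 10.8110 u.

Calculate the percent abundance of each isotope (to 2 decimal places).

Writing the weighted mean with unknown fraction x of B-10:
10.01294·x + 11.00931·(1 − x) = 10.8110
(10.01294 − 11.00931)·x = 10.8110 − 11.00931
x = -0.19831 / -0.99637 = 0.19903 → 19.90% B-10, 80.10% B-11.

B-10: 19.90%, B-11: 80.10%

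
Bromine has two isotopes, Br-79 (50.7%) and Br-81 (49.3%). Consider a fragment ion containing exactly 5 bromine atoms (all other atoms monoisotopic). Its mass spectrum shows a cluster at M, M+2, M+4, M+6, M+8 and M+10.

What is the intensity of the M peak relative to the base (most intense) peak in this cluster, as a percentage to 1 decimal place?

(0.507 + 0.493)^5 gives M 0.0335, M+2 0.1629, M+4 0.3168, M+6 0.3080, M+8 0.1497, M+10 0.0291; the largest is M+4.
P(M+4) = C(5,2) × 0.507^3 × 0.493^2 = 10 × 0.13032384 × 0.243049 = 0.316751 (base)
P(M) = C(5,0) × 0.507^5 × 0.493^0 = 1 × 0.03349961 × 1.0000 = 0.033500
Relative intensity = 0.033500 / 0.316751 × 100 = 10.6

10.6%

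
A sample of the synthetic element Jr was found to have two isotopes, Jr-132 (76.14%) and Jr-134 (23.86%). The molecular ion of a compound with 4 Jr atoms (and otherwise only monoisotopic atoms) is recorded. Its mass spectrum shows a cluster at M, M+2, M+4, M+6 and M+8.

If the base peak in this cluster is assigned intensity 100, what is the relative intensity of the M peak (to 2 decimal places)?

79.78

(0.7614 + 0.2386)^4 gives M 0.3361, M+2 0.4213, M+4 0.1980, M+6 0.0414, M+8 0.0032; the largest is M+2.
P(M+2) = C(4,1) × 0.7614^3 × 0.2386^1 = 4 × 0.44140639 × 0.2386 = 0.421278 (base)
P(M) = C(4,0) × 0.7614^4 × 0.2386^0 = 1 × 0.33608683 × 1.0000 = 0.336087
Relative intensity = 0.336087 / 0.421278 × 100 = 79.78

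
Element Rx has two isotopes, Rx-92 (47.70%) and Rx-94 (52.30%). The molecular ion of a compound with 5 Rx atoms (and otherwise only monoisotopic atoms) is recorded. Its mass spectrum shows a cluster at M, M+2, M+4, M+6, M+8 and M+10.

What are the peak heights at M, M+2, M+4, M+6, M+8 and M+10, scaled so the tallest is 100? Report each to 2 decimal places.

7.59 : 41.59 : 91.20 : 100.00 : 54.82 : 12.02

Expanding (0.4770 + 0.5230)^5:
P(M) = 0.4770^5 = 0.024694
P(M+2) = 5 × 0.4770^4 × 0.5230^1 = 0.135377
P(M+4) = 10 × 0.4770^3 × 0.5230^2 = 0.296865
P(M+6) = 10 × 0.4770^2 × 0.5230^3 = 0.325493
P(M+8) = 5 × 0.4770^1 × 0.5230^4 = 0.178441
P(M+10) = 0.5230^5 = 0.039130
The M+6 peak is largest (0.325493); scaling to 100 gives 7.59 : 41.59 : 91.20 : 100.00 : 54.82 : 12.02.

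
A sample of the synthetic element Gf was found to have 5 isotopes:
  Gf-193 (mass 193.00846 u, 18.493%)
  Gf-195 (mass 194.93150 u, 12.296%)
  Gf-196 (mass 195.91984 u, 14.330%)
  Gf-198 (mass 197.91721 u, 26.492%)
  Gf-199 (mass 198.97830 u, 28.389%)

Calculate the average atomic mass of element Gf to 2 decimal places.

196.66 u

Ar = Σ fᵢ·mᵢ = 0.18493 × 193.00846 + 0.12296 × 194.93150 + 0.14330 × 195.91984 + 0.26492 × 197.91721 + 0.28389 × 198.97830
= 35.693055 + 23.968777 + 28.075313 + 52.432227 + 56.487950 = 196.657322 u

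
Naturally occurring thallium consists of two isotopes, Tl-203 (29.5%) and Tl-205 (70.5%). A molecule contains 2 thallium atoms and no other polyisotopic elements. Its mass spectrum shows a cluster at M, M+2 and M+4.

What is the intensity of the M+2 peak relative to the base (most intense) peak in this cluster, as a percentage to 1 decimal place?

83.7%

Term probabilities: M 0.0870, M+2 0.4160, M+4 0.4970. Base peak = M+4.
P(M+4) = C(2,2) × 0.295^0 × 0.705^2 = 1 × 1.0000 × 0.497025 = 0.497025 (base)
P(M+2) = C(2,1) × 0.295^1 × 0.705^1 = 2 × 0.2950 × 0.7050 = 0.415950
Relative intensity = 0.415950 / 0.497025 × 100 = 83.7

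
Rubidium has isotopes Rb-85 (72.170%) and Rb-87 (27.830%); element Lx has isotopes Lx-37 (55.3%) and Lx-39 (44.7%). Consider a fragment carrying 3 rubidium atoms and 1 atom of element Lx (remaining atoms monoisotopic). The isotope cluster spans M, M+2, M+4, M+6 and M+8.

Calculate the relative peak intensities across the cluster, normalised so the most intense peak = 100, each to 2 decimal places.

Rubidium pattern (n=3): 0.37589809 : 0.43485841 : 0.16768892 : 0.02155458
Element Lx pattern (n=1): 0.5530 : 0.4470
Convolve the two distributions (both contribute in 2-u steps):
  M: 0.37589809×0.5530 = 0.207872
  M+2: 0.37589809×0.4470 + 0.43485841×0.5530 = 0.408503
  M+4: 0.43485841×0.4470 + 0.16768892×0.5530 = 0.287114
  M+6: 0.16768892×0.4470 + 0.02155458×0.5530 = 0.086877
  M+8: 0.02155458×0.4470 = 0.009635
Scale to base peak (0.408503) = 100: 50.89 : 100.00 : 70.28 : 21.27 : 2.36

50.89 : 100.00 : 70.28 : 21.27 : 2.36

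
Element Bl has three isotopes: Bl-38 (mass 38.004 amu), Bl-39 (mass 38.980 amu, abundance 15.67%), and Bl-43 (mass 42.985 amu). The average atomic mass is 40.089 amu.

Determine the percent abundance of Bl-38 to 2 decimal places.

45.54%

The remaining 84.33% is split between Bl-38 (fraction x) and Bl-43 (fraction 0.8433 − x).
Substituting: 38.004x + 42.985(0.8433 − x) = 33.980834
(38.004 − 42.985)x = -2.2684165  ⇒  x = 0.45541, y = 0.38789
Bl-38: 45.54%, Bl-43: 38.79%.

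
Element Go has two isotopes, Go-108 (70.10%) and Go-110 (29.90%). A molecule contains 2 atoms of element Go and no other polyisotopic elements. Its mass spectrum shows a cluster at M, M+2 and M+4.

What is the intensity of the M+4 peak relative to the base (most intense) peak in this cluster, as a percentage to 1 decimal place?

18.2%

Binomial terms of (0.7010 + 0.2990)^2: M 0.4914, M+2 0.4192, M+4 0.0894 → M is the base peak.
P(M) = C(2,0) × 0.7010^2 × 0.2990^0 = 1 × 0.491401 × 1.0000 = 0.491401 (base)
P(M+4) = C(2,2) × 0.7010^0 × 0.2990^2 = 1 × 1.0000 × 0.089401 = 0.089401
Relative intensity = 0.089401 / 0.491401 × 100 = 18.2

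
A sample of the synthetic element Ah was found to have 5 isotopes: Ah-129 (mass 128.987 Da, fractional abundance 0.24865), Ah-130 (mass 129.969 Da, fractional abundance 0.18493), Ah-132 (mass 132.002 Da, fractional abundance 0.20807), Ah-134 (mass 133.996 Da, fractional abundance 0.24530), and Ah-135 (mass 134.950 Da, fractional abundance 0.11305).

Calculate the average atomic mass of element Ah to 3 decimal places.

131.699 Da

The abundance-weighted mean is 0.24865 × 128.987 + 0.18493 × 129.969 + 0.20807 × 132.002 + 0.24530 × 133.996 + 0.11305 × 134.950
= 32.0726 + 24.0352 + 27.4657 + 32.8692 + 15.2561 = 131.6988 Da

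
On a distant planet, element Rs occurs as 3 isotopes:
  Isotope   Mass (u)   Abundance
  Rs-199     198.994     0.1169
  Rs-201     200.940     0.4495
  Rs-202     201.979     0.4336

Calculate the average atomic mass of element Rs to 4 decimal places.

201.1630 u

Average mass = Σ (abundance × isotope mass) = 0.1169 × 198.994 + 0.4495 × 200.940 + 0.4336 × 201.979
= 23.26240 + 90.32253 + 87.57809 = 201.16302 u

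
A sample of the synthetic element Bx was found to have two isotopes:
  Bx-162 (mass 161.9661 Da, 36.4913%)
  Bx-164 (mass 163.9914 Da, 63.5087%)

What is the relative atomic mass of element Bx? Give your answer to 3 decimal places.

Average mass = Σ (abundance × isotope mass) = 0.364913 × 161.9661 + 0.635087 × 163.9914
= 59.10354 + 104.14881 = 163.25235 Da

163.252 Da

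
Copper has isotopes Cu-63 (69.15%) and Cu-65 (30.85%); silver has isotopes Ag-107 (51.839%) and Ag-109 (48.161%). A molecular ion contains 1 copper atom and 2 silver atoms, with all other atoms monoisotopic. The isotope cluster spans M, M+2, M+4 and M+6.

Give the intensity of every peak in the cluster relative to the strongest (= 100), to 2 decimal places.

Copper pattern (n=1): 0.6915 : 0.3085
Silver pattern (n=2): 0.26872819 : 0.49932362 : 0.23194819
Convolve the two distributions (both contribute in 2-u steps):
  M: 0.6915×0.26872819 = 0.185826
  M+2: 0.6915×0.49932362 + 0.3085×0.26872819 = 0.428185
  M+4: 0.6915×0.23194819 + 0.3085×0.49932362 = 0.314434
  M+6: 0.3085×0.23194819 = 0.071556
Scale to base peak (0.428185) = 100: 43.40 : 100.00 : 73.43 : 16.71

43.40 : 100.00 : 73.43 : 16.71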